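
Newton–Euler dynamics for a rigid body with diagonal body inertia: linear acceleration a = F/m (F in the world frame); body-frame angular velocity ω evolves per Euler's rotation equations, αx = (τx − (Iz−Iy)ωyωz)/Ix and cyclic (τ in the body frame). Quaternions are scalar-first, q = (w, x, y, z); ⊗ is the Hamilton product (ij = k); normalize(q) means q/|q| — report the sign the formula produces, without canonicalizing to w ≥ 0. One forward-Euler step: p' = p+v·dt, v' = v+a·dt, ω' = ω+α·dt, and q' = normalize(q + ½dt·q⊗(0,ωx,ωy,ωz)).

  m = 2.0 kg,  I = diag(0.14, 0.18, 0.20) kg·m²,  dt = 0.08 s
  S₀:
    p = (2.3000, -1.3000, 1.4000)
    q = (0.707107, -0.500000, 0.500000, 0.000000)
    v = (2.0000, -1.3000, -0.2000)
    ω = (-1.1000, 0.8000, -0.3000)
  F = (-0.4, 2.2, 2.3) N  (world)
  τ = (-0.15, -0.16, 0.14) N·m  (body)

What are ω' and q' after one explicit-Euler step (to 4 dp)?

ω' = (-1.1830, 0.7377, -0.2299)
q' = (0.6681, -0.5363, 0.5158, -0.0025)

α = I⁻¹(τ − ω×Iω) = (-1.0371, -0.7789, 0.8760)
new body rate ω' = (-1.1830, 0.7377, -0.2299)
q⊗(0,ω) = (-0.9500000, -0.9278177, 0.4156856, -0.0621321)
q + ½dt·q⊗(0,ω), renormalized = (0.6681, -0.5363, 0.5158, -0.0025)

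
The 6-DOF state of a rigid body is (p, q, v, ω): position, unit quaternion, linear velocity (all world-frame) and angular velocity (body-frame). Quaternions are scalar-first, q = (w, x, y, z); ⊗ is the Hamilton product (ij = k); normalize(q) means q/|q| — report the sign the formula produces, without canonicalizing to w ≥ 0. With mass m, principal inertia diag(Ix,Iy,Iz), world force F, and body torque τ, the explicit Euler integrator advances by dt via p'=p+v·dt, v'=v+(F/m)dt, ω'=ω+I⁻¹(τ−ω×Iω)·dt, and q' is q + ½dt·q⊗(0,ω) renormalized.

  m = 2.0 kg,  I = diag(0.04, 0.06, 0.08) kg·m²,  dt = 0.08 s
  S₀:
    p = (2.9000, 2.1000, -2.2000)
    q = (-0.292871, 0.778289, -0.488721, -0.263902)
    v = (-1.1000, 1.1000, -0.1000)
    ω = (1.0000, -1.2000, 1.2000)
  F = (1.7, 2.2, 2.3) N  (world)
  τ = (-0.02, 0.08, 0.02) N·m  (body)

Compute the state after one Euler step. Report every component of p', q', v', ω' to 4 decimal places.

p' = (2.8120, 2.1880, -2.2080)
q' = (-0.3338, 0.7282, -0.5210, -0.2949)
v' = (-1.0320, 1.1880, -0.0080)
ω' = (1.0176, -1.0293, 1.2440)

a = (0.8500, 1.1000, 1.1500)
p' = p + v·dt = (2.8120, 2.1880, -2.2080)
new velocity v' = (-1.0320, 1.1880, -0.0080)
α = I⁻¹(τ − ω×Iω) = (0.2200, 2.1333, 0.5500)
ω + α·dt = (1.0176, -1.0293, 1.2440)
q⊗(0,ω) = (-1.0480718, -1.1960186, -0.8464036, -0.7966710)
updated quaternion q' = (-0.3338, 0.7282, -0.5210, -0.2949)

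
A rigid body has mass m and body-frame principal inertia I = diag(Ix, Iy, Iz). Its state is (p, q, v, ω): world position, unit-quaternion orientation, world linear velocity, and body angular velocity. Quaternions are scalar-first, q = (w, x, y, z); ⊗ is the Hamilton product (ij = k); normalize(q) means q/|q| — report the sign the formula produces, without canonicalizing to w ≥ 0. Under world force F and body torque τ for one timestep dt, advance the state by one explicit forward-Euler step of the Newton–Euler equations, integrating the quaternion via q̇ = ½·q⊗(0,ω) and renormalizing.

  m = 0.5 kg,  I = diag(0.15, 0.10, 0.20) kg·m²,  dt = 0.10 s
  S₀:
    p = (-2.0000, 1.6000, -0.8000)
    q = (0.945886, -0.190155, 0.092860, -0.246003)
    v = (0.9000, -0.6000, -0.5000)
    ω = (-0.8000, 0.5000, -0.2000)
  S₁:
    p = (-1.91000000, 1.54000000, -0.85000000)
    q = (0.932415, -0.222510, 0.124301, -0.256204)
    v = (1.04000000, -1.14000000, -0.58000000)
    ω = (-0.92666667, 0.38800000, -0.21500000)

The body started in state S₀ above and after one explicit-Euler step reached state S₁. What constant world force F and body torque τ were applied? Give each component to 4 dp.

velocity change Δv = (0.14000000, -0.54000000, -0.08000000)
F = m·Δv/dt = (0.7000, -2.7000, -0.4000)
Δω = ω₁−ω₀ = (-0.12666667, -0.11200000, -0.01500000)
precession coupling = (-0.0100, -0.0080, 0.0200)
applied torque τ = (-0.2000, -0.1200, -0.0100)

F = (0.7000, -2.7000, -0.4000)
τ = (-0.2000, -0.1200, -0.0100)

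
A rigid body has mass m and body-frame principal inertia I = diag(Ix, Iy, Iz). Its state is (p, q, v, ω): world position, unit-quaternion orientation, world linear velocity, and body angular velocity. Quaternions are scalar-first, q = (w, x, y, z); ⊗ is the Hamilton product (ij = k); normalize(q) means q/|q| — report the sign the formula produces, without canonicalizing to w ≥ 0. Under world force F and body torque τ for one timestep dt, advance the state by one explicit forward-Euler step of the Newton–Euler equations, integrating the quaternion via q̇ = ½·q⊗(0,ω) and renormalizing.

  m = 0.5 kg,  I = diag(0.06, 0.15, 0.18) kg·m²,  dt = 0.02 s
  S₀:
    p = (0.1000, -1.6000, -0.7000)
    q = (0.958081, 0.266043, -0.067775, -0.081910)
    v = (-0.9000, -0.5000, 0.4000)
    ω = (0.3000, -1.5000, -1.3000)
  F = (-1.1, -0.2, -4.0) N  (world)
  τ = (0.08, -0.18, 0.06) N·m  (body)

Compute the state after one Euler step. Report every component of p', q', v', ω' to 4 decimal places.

p' = (0.0820, -1.6100, -0.6920)
q' = (0.9550, 0.2685, -0.0789, -0.0981)
v' = (-0.9440, -0.5080, 0.2400)
ω' = (0.3072, -1.5302, -1.2888)

linear accel F/m = (-2.2000, -0.4000, -8.0000)
p + v·dt = (0.0820, -1.6100, -0.6920)
v' = v + a·dt = (-0.9440, -0.5080, 0.2400)
α = I⁻¹(τ − ω×Iω) = (0.3583, -1.5120, 0.5583)
ω + α·dt = (0.3072, -1.5302, -1.2888)
2q̇ = q⊗(0,ω) = (-0.2879584, 0.2526668, -1.1158386, -1.6242373)
updated quaternion q' = (0.9550, 0.2685, -0.0789, -0.0981)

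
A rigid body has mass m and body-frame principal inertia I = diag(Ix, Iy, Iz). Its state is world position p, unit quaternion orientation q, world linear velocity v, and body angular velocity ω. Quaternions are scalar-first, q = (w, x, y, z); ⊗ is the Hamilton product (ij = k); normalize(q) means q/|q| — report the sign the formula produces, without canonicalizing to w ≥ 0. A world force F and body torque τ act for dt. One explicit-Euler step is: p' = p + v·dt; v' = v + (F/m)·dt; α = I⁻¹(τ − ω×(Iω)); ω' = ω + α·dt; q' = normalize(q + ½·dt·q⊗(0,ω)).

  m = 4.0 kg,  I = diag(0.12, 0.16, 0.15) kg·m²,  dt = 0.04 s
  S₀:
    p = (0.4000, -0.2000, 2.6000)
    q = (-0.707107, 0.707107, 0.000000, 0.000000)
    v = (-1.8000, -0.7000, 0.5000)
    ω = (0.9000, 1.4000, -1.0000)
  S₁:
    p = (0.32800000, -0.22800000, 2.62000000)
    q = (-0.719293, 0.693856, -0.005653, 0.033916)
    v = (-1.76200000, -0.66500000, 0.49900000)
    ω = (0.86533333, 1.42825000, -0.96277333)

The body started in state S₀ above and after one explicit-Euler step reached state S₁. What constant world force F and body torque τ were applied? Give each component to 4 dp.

F = (3.8000, 3.5000, -0.1000)
τ = (-0.0900, 0.1400, 0.1900)

rate change Δω = (-0.03466667, 0.02825000, 0.03722667)
precession coupling = (0.0140, 0.0270, 0.0504)
I·α + gyro = (-0.0900, 0.1400, 0.1900)
v₁ − v₀ = (0.03800000, 0.03500000, -0.00100000)
applied force F = (3.8000, 3.5000, -0.1000)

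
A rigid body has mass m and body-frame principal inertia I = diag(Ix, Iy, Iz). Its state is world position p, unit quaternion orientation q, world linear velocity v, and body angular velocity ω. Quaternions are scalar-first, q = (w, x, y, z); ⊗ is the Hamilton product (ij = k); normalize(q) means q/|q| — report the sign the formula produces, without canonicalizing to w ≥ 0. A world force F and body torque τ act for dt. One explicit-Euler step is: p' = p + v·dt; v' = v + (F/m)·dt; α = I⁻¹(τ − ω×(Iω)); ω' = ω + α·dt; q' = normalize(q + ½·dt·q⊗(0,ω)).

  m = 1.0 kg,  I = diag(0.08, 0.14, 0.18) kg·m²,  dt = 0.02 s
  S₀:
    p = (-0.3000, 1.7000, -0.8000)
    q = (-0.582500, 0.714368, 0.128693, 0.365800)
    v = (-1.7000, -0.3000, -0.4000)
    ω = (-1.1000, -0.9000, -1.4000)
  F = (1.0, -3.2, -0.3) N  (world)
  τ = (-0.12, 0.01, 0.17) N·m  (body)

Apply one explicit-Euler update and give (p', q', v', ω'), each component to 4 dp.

p' = (-0.3340, 1.6940, -0.8080)
q' = (-0.5682, 0.7221, 0.1399, 0.3689)
v' = (-1.6800, -0.3640, -0.4060)
ω' = (-1.1426, -0.8766, -1.3877)

gyro term ω×Iω = (0.0504, -0.1540, 0.0594)
angular accel α = (-2.1300, 1.1714, 0.6144)
ω' = ω + α·dt = (-1.1426, -0.8766, -1.3877)
Hamilton product q⊗(0,ω) = (1.4137485, 0.7897998, 1.1219852, 0.3141311)
q' = normalize(q + ½dt·q⊗(0,ω)) = (-0.5682, 0.7221, 0.1399, 0.3689)
p + v·dt = (-0.3340, 1.6940, -0.8080)
new velocity v' = (-1.6800, -0.3640, -0.4060)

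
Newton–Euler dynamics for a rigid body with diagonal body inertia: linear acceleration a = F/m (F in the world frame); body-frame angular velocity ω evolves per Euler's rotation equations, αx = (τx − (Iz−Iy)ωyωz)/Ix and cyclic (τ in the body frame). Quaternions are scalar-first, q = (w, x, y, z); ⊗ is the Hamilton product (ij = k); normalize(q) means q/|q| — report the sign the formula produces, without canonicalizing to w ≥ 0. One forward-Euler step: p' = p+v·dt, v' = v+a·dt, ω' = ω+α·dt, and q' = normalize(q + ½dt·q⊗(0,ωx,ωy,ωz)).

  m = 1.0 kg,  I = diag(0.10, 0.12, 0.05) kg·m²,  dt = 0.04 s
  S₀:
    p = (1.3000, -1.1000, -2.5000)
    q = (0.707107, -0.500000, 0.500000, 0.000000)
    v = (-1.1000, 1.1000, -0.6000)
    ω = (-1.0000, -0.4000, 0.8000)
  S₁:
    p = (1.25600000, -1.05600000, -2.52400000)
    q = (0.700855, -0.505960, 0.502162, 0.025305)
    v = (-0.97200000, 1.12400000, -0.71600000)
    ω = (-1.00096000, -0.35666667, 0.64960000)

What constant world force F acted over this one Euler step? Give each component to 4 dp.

F = (3.2000, 0.6000, -2.9000)

v₁ − v₀ = (0.12800000, 0.02400000, -0.11600000)
m·(v₁−v₀)/dt = (3.2000, 0.6000, -2.9000)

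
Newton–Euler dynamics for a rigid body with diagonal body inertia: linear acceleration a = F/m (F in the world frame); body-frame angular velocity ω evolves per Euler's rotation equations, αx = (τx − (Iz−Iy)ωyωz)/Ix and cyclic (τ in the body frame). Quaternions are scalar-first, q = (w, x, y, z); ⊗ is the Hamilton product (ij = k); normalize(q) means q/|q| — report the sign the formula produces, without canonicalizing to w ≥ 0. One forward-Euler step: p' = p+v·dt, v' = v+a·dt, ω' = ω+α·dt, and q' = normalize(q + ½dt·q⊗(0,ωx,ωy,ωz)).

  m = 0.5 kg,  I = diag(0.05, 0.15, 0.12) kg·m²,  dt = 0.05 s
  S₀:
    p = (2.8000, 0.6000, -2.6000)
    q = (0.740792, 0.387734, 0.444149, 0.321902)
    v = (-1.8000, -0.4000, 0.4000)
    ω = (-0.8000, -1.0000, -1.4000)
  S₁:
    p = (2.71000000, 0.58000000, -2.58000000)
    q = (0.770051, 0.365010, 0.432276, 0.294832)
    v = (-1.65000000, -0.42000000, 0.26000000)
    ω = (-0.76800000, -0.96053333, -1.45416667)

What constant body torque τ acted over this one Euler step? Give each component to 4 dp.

τ = (-0.0100, 0.0400, -0.0500)

rate change Δω = (0.03200000, 0.03946667, -0.05416667)
I·α + gyro = (-0.0100, 0.0400, -0.0500)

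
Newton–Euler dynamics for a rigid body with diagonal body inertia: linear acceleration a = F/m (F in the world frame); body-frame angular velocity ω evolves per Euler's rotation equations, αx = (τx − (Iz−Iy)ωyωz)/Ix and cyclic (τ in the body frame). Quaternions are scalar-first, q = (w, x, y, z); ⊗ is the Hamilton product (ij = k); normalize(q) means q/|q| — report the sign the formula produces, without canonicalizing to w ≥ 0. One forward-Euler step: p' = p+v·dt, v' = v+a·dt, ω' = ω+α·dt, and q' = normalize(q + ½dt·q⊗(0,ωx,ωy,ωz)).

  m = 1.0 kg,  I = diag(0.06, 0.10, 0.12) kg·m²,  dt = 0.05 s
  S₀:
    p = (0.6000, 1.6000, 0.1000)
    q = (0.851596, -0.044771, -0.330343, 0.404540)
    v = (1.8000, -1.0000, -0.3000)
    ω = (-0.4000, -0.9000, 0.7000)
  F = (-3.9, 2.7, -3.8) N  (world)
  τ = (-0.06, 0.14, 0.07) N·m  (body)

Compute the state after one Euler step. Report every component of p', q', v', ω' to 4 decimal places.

linear accel F/m = (-3.9000, 2.7000, -3.8000)
p + v·dt = (0.6900, 1.5500, 0.0850)
new velocity v' = (1.6050, -0.8650, -0.4900)
α = I⁻¹(τ − ω×Iω) = (-0.7900, 1.2320, 0.4633)
new body rate ω' = (-0.4395, -0.8384, 0.7232)
Hamilton product q⊗(0,ω) = (-0.5983951, -0.2077925, -0.8969127, 0.5042739)
updated quaternion q' = (0.8363, -0.0499, -0.3526, 0.4170)

p' = (0.6900, 1.5500, 0.0850)
q' = (0.8363, -0.0499, -0.3526, 0.4170)
v' = (1.6050, -0.8650, -0.4900)
ω' = (-0.4395, -0.8384, 0.7232)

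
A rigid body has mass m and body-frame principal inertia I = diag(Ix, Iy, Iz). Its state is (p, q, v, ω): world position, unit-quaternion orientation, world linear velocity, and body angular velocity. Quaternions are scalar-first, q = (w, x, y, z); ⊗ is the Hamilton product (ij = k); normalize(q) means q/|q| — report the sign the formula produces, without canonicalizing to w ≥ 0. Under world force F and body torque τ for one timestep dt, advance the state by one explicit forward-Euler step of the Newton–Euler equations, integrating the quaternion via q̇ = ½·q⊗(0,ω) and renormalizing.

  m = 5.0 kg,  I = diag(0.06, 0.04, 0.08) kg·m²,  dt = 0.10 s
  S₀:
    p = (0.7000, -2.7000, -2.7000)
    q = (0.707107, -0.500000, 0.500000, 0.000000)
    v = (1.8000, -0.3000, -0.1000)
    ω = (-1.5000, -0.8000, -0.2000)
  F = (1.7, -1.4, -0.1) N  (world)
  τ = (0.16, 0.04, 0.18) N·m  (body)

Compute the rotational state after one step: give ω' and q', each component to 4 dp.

(τ − ω×Iω)/I = (2.5600, 1.1500, 2.5500)
ω + α·dt = (-1.2440, -0.6850, 0.0550)
q⊗(0,ω) = (-0.3500000, -1.1606605, -0.6656856, 1.0085786)
updated quaternion q' = (0.6871, -0.5560, 0.4650, 0.0502)

ω' = (-1.2440, -0.6850, 0.0550)
q' = (0.6871, -0.5560, 0.4650, 0.0502)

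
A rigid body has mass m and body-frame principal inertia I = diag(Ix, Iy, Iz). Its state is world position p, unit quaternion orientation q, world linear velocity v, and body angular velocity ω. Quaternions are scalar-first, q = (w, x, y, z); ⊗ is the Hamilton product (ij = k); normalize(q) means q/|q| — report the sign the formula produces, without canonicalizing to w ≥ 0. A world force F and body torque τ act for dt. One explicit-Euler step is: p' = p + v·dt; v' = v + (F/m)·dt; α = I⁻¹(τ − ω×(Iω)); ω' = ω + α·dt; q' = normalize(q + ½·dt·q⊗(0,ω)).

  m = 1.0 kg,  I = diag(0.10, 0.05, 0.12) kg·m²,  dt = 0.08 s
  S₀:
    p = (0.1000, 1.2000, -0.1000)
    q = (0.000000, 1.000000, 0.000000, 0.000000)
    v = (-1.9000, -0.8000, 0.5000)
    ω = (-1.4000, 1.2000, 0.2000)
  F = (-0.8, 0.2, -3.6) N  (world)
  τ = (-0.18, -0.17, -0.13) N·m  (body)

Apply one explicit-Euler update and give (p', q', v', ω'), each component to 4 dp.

p' = (-0.0520, 1.1360, -0.0600)
q' = (0.0558, 0.9973, -0.0080, 0.0479)
v' = (-1.9640, -0.7840, 0.2120)
ω' = (-1.5574, 0.9190, 0.0573)

gyro term ω×Iω = (0.0168, 0.0056, 0.0840)
(τ − ω×Iω)/I = (-1.9680, -3.5120, -1.7833)
ω' = ω + α·dt = (-1.5574, 0.9190, 0.0573)
Hamilton product q⊗(0,ω) = (1.4000000, 0.0000000, -0.2000000, 1.2000000)
updated quaternion q' = (0.0558, 0.9973, -0.0080, 0.0479)
linear accel F/m = (-0.8000, 0.2000, -3.6000)
p + v·dt = (-0.0520, 1.1360, -0.0600)
v' = v + a·dt = (-1.9640, -0.7840, 0.2120)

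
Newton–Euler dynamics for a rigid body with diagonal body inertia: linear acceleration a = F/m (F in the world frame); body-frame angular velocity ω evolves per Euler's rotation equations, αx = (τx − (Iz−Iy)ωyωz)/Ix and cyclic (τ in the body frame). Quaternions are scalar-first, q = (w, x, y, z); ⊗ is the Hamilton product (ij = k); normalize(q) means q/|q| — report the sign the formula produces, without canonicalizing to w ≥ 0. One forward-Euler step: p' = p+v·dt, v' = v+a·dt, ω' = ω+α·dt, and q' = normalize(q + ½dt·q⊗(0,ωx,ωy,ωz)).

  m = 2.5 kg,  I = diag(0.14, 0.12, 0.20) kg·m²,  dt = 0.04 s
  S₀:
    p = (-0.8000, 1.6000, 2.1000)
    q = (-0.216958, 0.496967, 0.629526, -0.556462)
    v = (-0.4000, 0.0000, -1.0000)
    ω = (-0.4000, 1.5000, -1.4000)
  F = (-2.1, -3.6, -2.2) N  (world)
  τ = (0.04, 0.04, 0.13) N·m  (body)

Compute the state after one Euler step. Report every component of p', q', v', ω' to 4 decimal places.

α = I⁻¹(τ − ω×Iω) = (1.4857, 0.6133, 0.5900)
new body rate ω' = (-0.3406, 1.5245, -1.3764)
q⊗(0,ω) = (-1.5245490, 0.0401398, 0.5929016, 1.3010021)
q + ½dt·q⊗(0,ω), renormalized = (-0.2472, 0.4973, 0.6408, -0.5300)
a = (-0.8400, -1.4400, -0.8800)
p + v·dt = (-0.8160, 1.6000, 2.0600)
v + (F/m)dt = (-0.4336, -0.0576, -1.0352)

p' = (-0.8160, 1.6000, 2.0600)
q' = (-0.2472, 0.4973, 0.6408, -0.5300)
v' = (-0.4336, -0.0576, -1.0352)
ω' = (-0.3406, 1.5245, -1.3764)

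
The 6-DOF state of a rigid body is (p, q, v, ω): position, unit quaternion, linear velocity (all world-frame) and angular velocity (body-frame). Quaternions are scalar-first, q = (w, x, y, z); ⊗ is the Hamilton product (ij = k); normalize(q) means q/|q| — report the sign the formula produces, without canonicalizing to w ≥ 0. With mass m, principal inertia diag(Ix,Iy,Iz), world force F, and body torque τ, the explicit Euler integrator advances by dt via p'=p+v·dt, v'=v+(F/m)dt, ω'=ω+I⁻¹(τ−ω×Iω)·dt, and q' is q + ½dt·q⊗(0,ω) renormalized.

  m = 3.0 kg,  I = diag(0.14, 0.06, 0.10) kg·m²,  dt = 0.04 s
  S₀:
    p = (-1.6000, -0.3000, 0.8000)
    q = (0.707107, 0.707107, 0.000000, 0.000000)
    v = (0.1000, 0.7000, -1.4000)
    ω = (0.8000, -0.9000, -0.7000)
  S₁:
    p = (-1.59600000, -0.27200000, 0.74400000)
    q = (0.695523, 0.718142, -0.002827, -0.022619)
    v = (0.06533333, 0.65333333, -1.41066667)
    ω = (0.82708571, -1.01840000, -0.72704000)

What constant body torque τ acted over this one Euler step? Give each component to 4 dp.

rate change Δω = (0.02708571, -0.11840000, -0.02704000)
gyro term ω₀×Iω₀ = (0.0252, -0.0224, 0.0576)
τ = I·(Δω/dt) + ω₀×(Iω₀) = (0.1200, -0.2000, -0.0100)

τ = (0.1200, -0.2000, -0.0100)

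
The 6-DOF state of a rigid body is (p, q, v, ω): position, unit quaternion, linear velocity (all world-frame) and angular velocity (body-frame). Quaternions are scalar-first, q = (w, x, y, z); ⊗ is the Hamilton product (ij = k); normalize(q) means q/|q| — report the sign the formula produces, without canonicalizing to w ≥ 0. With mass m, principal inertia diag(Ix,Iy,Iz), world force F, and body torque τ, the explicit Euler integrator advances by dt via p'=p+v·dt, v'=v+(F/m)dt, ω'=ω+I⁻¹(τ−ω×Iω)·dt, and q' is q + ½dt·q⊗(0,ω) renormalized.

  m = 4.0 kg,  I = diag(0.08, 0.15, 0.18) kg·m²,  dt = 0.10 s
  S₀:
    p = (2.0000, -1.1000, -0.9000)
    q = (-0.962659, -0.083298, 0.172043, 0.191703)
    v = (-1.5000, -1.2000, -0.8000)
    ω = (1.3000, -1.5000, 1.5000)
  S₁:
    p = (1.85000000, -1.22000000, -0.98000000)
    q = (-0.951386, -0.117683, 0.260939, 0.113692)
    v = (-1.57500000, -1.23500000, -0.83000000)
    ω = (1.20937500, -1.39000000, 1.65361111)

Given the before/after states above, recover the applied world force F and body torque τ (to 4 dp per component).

F = (-3.0000, -1.4000, -1.2000)
τ = (-0.1400, -0.0300, 0.1400)

Δω = ω₁−ω₀ = (-0.09062500, 0.11000000, 0.15361111)
applied torque τ = (-0.1400, -0.0300, 0.1400)
velocity change Δv = (-0.07500000, -0.03500000, -0.03000000)
F = m·Δv/dt = (-3.0000, -1.4000, -1.2000)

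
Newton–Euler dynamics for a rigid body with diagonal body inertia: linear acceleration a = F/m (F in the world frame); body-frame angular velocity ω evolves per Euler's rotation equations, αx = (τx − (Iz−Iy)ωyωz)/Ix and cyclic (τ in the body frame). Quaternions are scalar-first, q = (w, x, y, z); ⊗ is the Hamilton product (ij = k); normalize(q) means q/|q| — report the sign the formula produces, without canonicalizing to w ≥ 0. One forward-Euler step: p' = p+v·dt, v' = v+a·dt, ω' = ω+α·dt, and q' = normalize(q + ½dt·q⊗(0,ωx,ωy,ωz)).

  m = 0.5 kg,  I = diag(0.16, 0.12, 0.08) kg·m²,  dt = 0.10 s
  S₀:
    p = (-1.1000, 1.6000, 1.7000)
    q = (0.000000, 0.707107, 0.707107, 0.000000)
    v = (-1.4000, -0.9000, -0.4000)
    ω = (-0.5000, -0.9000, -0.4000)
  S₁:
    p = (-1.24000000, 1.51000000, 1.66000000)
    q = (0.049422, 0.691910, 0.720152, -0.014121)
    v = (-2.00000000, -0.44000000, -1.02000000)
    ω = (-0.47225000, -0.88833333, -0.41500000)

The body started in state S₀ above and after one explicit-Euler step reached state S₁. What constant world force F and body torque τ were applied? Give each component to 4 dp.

ω₁ − ω₀ = (0.02775000, 0.01166667, -0.01500000)
precession coupling = (-0.0144, 0.0160, -0.0180)
applied torque τ = (0.0300, 0.0300, -0.0300)
v₁ − v₀ = (-0.60000000, 0.46000000, -0.62000000)
m·(v₁−v₀)/dt = (-3.0000, 2.3000, -3.1000)

F = (-3.0000, 2.3000, -3.1000)
τ = (0.0300, 0.0300, -0.0300)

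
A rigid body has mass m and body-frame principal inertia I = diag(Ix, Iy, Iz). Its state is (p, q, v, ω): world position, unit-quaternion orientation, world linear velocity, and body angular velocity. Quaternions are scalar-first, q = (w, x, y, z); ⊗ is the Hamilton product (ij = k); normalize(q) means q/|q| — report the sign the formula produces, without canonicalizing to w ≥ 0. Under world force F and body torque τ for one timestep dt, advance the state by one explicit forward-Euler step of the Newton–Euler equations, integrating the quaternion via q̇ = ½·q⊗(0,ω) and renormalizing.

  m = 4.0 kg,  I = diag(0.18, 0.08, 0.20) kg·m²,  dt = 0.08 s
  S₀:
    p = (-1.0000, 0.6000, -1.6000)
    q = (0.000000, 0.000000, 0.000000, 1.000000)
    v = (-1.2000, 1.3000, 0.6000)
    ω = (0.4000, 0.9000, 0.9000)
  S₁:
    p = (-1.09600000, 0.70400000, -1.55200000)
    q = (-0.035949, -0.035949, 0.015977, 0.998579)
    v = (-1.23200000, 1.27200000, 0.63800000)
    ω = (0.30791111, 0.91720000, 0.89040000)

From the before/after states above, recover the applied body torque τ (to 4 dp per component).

τ = (-0.1100, 0.0100, -0.0600)

ω₁ − ω₀ = (-0.09208889, 0.01720000, -0.00960000)
precession coupling = (0.0972, -0.0072, -0.0360)
applied torque τ = (-0.1100, 0.0100, -0.0600)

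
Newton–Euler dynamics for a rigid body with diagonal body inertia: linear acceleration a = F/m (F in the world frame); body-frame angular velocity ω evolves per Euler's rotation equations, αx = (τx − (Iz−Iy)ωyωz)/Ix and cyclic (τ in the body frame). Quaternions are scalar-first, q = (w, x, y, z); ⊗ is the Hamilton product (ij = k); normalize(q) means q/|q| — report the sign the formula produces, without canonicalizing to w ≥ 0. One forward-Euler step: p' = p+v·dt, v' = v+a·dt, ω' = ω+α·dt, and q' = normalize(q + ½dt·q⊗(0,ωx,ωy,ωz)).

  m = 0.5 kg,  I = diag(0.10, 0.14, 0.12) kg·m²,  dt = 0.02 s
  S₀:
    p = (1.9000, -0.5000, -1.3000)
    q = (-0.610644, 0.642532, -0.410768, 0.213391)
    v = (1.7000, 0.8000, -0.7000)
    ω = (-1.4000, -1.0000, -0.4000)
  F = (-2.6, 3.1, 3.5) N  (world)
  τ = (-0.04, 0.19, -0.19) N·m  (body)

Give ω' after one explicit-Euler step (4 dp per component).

precession coupling ω×(Iω) = (-0.0080, -0.0112, 0.0560)
(τ − ω×Iω)/I = (-0.3200, 1.4371, -2.0500)
ω + α·dt = (-1.4064, -0.9713, -0.4410)

ω' = (-1.4064, -0.9713, -0.4410)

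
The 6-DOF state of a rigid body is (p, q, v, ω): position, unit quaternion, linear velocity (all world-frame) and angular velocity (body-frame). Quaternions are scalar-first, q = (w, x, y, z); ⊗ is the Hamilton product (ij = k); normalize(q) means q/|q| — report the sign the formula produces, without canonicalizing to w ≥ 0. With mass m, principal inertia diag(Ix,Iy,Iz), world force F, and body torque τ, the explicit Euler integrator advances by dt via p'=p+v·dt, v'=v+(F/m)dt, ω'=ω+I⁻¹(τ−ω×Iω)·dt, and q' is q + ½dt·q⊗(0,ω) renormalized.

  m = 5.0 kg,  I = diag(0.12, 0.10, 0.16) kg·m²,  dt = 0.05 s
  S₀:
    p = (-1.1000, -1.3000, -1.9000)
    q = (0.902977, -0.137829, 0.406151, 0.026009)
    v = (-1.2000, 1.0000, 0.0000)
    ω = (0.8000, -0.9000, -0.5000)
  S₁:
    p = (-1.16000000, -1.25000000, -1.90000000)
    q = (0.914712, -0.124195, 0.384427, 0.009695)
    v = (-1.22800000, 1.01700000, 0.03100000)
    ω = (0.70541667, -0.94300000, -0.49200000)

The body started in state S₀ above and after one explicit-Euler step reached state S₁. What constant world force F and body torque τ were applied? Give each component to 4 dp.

F = (-2.8000, 1.7000, 3.1000)
τ = (-0.2000, -0.0700, 0.0400)

Δv = v₁−v₀ = (-0.02800000, 0.01700000, 0.03100000)
F = m·Δv/dt = (-2.8000, 1.7000, 3.1000)
Δω = ω₁−ω₀ = (-0.09458333, -0.04300000, 0.00800000)
applied torque τ = (-0.2000, -0.0700, 0.0400)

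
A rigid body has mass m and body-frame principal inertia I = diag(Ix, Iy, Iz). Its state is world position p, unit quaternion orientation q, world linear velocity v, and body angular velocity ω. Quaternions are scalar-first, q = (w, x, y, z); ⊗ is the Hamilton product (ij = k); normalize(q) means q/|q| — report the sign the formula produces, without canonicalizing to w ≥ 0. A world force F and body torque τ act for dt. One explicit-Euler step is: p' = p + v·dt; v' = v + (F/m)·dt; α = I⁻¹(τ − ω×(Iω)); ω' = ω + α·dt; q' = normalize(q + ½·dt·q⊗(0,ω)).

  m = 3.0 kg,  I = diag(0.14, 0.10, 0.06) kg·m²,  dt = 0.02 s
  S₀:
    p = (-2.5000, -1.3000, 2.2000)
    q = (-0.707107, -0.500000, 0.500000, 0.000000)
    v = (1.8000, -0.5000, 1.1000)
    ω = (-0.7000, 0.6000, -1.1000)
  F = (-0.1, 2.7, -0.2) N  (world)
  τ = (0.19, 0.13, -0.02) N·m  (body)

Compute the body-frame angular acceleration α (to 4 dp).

α = (1.1686, 0.6840, -0.6133)

precession coupling ω×(Iω) = (0.0264, 0.0616, 0.0168)
angular accel α = (1.1686, 0.6840, -0.6133)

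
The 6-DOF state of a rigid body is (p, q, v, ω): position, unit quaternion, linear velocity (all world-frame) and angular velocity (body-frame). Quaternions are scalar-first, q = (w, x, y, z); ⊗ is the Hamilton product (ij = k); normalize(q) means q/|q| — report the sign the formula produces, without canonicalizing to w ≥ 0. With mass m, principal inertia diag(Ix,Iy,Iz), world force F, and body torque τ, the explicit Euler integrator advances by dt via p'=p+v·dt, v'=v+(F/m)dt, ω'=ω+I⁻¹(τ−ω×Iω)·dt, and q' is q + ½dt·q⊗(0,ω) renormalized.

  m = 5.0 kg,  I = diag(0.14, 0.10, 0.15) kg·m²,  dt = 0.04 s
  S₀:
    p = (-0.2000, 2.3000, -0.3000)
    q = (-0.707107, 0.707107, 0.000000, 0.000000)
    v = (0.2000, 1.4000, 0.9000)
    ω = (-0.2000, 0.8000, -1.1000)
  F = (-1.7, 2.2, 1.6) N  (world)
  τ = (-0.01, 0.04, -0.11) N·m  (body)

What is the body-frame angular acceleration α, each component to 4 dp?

α = (0.2429, 0.4220, -0.7760)

precession coupling ω×(Iω) = (-0.0440, -0.0022, 0.0064)
(τ − ω×Iω)/I = (0.2429, 0.4220, -0.7760)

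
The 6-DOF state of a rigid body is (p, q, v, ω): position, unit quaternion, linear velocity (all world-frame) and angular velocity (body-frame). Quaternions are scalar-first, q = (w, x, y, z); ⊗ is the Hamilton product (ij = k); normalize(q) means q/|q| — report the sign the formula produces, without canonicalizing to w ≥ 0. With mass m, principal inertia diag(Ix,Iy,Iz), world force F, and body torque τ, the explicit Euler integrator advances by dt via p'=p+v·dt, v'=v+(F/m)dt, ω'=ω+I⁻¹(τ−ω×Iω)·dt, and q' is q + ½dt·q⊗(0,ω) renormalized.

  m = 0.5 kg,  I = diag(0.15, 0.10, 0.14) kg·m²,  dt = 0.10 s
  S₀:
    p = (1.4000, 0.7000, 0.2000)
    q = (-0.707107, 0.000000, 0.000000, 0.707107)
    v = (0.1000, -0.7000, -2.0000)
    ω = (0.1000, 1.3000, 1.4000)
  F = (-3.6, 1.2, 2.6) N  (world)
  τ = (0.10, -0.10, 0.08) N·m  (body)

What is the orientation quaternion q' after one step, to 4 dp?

Hamilton product q⊗(0,ω) = (-0.9899498, -0.9899498, -0.8485284, -0.9899498)
q' = normalize(q + ½dt·q⊗(0,ω)) = (-0.7532, -0.0493, -0.0422, 0.6546)

q' = (-0.7532, -0.0493, -0.0422, 0.6546)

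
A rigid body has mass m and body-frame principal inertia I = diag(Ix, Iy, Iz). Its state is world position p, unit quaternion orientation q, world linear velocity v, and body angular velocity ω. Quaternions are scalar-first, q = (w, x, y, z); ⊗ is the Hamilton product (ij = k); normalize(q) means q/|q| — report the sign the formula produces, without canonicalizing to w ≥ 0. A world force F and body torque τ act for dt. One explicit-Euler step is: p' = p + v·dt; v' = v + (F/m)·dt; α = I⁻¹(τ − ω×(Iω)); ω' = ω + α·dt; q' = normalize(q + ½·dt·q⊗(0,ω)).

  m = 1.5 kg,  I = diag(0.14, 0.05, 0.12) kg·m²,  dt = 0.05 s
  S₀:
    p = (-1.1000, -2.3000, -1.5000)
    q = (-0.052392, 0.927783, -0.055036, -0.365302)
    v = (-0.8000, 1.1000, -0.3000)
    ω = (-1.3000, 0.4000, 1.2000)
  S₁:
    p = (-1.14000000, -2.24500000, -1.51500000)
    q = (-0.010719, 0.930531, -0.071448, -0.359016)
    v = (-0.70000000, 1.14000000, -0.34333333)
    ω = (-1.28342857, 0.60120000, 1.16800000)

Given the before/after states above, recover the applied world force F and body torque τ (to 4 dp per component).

v₁ − v₀ = (0.10000000, 0.04000000, -0.04333333)
m·(v₁−v₀)/dt = (3.0000, 1.2000, -1.3000)
Δω = ω₁−ω₀ = (0.01657143, 0.20120000, -0.03200000)
precession coupling = (0.0336, -0.0312, 0.0468)
I·α + gyro = (0.0800, 0.1700, -0.0300)

F = (3.0000, 1.2000, -1.3000)
τ = (0.0800, 0.1700, -0.0300)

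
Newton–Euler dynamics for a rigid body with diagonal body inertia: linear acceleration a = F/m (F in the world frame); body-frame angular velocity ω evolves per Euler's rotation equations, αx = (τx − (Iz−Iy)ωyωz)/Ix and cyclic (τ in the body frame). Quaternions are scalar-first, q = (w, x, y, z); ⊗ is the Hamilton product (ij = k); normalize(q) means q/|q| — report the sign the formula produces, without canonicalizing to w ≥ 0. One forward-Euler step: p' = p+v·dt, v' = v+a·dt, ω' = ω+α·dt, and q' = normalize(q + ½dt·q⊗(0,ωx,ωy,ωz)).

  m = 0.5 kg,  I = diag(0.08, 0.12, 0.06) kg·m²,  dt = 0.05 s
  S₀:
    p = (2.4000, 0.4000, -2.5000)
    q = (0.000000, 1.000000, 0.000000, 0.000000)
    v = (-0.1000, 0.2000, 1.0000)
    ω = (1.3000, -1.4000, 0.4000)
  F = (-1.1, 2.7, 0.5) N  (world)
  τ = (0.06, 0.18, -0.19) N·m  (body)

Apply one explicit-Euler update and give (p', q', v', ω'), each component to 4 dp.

p' = (2.3950, 0.4100, -2.4500)
q' = (-0.0325, 0.9988, -0.0100, -0.0350)
v' = (-0.2100, 0.4700, 1.0500)
ω' = (1.3165, -1.3293, 0.3023)

gyro term ω×Iω = (0.0336, 0.0104, -0.0728)
α = I⁻¹(τ − ω×Iω) = (0.3300, 1.4133, -1.9533)
ω + α·dt = (1.3165, -1.3293, 0.3023)
2q̇ = q⊗(0,ω) = (-1.3000000, 0.0000000, -0.4000000, -1.4000000)
q' = normalize(q + ½dt·q⊗(0,ω)) = (-0.0325, 0.9988, -0.0100, -0.0350)
p' = p + v·dt = (2.3950, 0.4100, -2.4500)
new velocity v' = (-0.2100, 0.4700, 1.0500)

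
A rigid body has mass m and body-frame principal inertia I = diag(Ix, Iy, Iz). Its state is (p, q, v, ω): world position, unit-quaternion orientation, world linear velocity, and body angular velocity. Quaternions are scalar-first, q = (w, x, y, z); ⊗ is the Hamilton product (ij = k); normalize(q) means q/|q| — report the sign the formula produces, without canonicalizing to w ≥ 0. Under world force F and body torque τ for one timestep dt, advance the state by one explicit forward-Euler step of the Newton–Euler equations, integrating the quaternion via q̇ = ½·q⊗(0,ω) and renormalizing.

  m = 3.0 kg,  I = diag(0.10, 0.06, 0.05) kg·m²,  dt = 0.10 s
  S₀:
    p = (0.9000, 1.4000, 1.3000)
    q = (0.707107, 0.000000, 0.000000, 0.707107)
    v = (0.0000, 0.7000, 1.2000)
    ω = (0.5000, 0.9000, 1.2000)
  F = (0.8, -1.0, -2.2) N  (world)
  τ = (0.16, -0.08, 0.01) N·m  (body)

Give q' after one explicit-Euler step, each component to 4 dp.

q' = (0.6626, -0.0141, 0.0493, 0.7472)

q⊗(0,ω) = (-0.8485284, -0.2828428, 0.9899498, 0.8485284)
updated quaternion q' = (0.6626, -0.0141, 0.0493, 0.7472)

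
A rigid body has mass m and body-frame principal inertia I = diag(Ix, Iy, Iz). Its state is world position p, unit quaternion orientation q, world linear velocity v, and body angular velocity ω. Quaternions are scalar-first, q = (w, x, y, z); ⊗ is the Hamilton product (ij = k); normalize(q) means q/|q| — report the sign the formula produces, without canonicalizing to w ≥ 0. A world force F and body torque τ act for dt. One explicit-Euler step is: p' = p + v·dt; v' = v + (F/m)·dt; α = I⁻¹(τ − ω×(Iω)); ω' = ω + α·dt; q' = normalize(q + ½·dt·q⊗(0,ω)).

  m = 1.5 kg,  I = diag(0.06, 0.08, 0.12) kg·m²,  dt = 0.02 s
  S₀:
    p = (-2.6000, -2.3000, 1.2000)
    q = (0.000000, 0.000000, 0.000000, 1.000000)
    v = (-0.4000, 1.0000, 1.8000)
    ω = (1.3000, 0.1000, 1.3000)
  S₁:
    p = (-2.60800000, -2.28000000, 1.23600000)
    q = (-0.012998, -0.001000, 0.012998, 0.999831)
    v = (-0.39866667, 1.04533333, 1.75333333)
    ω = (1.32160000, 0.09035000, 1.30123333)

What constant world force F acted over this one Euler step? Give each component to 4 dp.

velocity change Δv = (0.00133333, 0.04533333, -0.04666667)
m·(v₁−v₀)/dt = (0.1000, 3.4000, -3.5000)

F = (0.1000, 3.4000, -3.5000)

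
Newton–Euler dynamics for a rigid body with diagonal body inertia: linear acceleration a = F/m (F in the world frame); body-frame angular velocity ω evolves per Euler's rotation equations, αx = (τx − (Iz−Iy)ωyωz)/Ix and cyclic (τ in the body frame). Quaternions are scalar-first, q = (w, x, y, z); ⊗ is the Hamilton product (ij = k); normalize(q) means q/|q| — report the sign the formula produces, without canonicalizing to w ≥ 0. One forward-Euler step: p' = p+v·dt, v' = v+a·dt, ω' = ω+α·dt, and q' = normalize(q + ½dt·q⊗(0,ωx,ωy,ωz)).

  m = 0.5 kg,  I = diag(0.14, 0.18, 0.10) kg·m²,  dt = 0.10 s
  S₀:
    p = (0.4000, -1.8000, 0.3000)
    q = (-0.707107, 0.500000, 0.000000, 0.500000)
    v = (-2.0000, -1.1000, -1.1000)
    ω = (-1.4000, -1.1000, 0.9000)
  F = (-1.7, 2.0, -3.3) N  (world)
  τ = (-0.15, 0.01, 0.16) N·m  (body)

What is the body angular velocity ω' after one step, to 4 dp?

ω' = (-1.5637, -1.0664, 0.9984)

precession coupling ω×(Iω) = (0.0792, -0.0504, 0.0616)
α = I⁻¹(τ − ω×Iω) = (-1.6371, 0.3356, 0.9840)
ω' = ω + α·dt = (-1.5637, -1.0664, 0.9984)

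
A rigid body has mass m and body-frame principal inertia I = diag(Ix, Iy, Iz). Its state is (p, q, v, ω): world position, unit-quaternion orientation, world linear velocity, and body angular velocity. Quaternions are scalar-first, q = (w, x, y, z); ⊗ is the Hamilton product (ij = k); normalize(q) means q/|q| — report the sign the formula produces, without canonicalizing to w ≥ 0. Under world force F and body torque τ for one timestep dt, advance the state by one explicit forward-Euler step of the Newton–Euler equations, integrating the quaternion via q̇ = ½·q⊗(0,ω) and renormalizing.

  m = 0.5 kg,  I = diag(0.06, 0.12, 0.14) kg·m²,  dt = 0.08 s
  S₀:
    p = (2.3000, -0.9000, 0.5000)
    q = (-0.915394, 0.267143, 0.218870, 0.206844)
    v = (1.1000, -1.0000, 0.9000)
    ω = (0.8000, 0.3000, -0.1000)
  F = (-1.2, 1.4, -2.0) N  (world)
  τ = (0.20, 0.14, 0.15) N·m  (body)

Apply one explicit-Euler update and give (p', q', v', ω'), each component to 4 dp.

a = (-2.4000, 2.8000, -4.0000)
new position p' = (2.3880, -0.9800, 0.5720)
v' = v + a·dt = (0.9080, -0.7760, 0.5800)
gyro term ω×Iω = (-0.0006, 0.0064, 0.0144)
α = I⁻¹(τ − ω×Iω) = (3.3433, 1.1133, 0.9686)
new body rate ω' = (1.0675, 0.3891, -0.0225)
2q̇ = q⊗(0,ω) = (-0.2586910, -0.8162554, -0.0824287, -0.0034137)
q' = normalize(q + ½dt·q⊗(0,ω)) = (-0.9252, 0.2344, 0.2154, 0.2066)

p' = (2.3880, -0.9800, 0.5720)
q' = (-0.9252, 0.2344, 0.2154, 0.2066)
v' = (0.9080, -0.7760, 0.5800)
ω' = (1.0675, 0.3891, -0.0225)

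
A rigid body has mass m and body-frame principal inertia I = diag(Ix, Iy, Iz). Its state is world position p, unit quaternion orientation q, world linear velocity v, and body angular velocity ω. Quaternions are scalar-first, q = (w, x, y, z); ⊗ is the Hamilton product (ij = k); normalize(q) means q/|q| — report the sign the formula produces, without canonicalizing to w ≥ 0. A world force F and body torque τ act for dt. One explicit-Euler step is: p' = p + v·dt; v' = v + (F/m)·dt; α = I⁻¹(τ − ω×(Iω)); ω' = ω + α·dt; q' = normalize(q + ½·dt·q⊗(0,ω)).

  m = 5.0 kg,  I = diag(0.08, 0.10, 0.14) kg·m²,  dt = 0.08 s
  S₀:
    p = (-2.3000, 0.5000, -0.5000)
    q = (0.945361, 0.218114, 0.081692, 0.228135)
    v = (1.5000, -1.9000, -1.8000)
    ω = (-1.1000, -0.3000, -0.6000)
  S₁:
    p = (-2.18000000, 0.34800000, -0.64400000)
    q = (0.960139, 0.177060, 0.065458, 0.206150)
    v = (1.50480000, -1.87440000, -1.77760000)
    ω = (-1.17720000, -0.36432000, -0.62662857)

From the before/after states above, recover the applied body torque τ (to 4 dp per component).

Δω = ω₁−ω₀ = (-0.07720000, -0.06432000, -0.02662857)
applied torque τ = (-0.0700, -0.1200, -0.0400)

τ = (-0.0700, -0.1200, -0.0400)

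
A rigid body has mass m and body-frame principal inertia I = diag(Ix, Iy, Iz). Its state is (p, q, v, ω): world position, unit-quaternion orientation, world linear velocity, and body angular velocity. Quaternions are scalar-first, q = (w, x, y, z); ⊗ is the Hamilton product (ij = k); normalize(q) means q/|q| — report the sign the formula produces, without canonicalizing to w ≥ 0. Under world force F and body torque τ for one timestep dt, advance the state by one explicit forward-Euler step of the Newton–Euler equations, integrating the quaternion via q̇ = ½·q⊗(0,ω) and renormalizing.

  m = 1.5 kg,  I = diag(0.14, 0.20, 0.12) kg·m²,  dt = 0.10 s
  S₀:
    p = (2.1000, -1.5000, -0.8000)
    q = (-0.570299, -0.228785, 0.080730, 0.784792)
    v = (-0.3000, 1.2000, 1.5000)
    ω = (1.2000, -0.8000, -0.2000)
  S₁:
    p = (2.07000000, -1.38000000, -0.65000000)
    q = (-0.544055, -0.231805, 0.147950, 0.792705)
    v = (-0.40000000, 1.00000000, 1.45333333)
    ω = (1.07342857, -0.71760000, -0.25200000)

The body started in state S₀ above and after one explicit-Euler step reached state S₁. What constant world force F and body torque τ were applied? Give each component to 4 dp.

F = (-1.5000, -3.0000, -0.7000)
τ = (-0.1900, 0.1600, -0.1200)

ω₁ − ω₀ = (-0.12657143, 0.08240000, -0.05200000)
τ = I·(Δω/dt) + ω₀×(Iω₀) = (-0.1900, 0.1600, -0.1200)
v₁ − v₀ = (-0.10000000, -0.20000000, -0.04666667)
applied force F = (-1.5000, -3.0000, -0.7000)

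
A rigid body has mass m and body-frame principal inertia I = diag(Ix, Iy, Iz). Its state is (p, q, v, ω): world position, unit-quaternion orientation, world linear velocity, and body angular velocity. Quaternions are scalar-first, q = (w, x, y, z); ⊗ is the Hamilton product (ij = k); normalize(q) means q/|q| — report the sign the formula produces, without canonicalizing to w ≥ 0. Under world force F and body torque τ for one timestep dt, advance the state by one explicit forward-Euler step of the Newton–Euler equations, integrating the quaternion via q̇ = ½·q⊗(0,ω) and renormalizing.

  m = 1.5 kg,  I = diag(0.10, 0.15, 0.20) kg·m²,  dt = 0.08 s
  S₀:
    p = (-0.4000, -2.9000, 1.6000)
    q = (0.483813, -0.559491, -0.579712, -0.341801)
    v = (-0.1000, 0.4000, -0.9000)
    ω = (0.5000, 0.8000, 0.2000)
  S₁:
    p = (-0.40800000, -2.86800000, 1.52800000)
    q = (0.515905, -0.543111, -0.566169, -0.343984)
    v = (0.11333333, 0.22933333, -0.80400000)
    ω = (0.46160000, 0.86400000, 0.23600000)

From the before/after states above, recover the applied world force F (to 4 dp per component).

F = (4.0000, -3.2000, 1.8000)

Δv = v₁−v₀ = (0.21333333, -0.17066667, 0.09600000)
applied force F = (4.0000, -3.2000, 1.8000)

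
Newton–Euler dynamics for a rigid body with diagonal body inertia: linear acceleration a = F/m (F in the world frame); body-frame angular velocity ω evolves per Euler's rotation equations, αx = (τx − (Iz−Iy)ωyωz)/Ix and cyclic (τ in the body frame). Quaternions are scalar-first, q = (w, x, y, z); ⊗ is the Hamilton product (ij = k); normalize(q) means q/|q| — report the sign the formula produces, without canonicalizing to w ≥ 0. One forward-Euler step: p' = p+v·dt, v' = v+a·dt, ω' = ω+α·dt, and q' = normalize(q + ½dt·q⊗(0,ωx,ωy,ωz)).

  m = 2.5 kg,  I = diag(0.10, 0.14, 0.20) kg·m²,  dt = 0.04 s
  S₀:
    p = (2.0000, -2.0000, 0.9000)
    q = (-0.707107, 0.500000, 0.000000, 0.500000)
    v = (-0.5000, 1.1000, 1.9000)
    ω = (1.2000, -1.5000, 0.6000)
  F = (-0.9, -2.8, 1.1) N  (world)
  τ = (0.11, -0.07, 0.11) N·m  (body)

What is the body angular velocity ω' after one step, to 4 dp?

(τ − ω×Iω)/I = (1.6400, 0.0143, 0.9100)
new body rate ω' = (1.2656, -1.4994, 0.6364)

ω' = (1.2656, -1.4994, 0.6364)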